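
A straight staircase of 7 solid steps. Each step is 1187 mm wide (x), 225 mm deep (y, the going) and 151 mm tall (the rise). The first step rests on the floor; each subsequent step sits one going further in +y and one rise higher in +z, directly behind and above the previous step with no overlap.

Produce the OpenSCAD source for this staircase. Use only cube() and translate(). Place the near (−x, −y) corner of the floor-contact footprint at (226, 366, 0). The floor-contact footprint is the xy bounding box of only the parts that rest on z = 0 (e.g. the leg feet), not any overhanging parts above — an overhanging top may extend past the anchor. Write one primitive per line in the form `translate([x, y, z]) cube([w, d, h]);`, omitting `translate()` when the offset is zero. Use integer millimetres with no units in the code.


translate([226, 366, 0]) cube([1187, 225, 151]);
translate([226, 591, 151]) cube([1187, 225, 151]);
translate([226, 816, 302]) cube([1187, 225, 151]);
translate([226, 1041, 453]) cube([1187, 225, 151]);
translate([226, 1266, 604]) cube([1187, 225, 151]);
translate([226, 1491, 755]) cube([1187, 225, 151]);
translate([226, 1716, 906]) cube([1187, 225, 151]);


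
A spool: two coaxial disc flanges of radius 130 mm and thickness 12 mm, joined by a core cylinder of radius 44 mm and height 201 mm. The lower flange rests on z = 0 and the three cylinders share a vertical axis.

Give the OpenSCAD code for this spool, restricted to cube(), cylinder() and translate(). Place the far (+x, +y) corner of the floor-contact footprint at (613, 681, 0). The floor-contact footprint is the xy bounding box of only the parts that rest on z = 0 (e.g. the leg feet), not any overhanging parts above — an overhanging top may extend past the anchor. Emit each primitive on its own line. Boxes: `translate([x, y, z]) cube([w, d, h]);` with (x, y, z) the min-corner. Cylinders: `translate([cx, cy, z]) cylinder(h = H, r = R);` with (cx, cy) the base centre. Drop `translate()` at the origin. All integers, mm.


translate([483, 551, 0]) cylinder(h = 12, r = 130);
translate([483, 551, 12]) cylinder(h = 201, r = 44);
translate([483, 551, 213]) cylinder(h = 12, r = 130);


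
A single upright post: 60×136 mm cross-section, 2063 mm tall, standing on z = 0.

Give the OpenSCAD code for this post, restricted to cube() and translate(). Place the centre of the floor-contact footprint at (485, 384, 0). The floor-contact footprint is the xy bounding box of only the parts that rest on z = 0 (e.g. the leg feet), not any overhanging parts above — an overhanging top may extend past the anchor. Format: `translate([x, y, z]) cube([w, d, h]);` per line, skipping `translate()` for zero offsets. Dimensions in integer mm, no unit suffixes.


translate([455, 316, 0]) cube([60, 136, 2063]);


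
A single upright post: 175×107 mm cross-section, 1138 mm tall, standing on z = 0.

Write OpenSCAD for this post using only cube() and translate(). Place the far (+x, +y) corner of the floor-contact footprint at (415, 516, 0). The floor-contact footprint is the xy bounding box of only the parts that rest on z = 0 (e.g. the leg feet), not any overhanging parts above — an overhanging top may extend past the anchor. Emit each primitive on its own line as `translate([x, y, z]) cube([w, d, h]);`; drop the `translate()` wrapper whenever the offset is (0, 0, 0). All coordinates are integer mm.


translate([240, 409, 0]) cube([175, 107, 1138]);


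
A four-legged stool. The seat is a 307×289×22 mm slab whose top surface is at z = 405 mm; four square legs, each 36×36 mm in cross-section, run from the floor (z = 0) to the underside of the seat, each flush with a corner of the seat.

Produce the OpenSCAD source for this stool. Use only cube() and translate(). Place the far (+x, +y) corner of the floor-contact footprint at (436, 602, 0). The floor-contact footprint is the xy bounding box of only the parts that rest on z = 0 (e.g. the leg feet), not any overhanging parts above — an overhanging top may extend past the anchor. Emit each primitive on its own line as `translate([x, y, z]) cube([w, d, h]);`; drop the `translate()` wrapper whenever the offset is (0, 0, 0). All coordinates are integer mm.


// leg_h = 405 - 22 = 383
translate([129, 313, 383]) cube([307, 289, 22]);
translate([129, 313, 0]) cube([36, 36, 383]);
translate([400, 313, 0]) cube([36, 36, 383]);
translate([129, 566, 0]) cube([36, 36, 383]);
translate([400, 566, 0]) cube([36, 36, 383]);


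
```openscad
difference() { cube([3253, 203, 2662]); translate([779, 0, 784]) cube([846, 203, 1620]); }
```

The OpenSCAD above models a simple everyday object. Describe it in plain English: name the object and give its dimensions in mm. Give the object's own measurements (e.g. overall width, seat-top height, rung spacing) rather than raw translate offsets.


A wall 3253 mm long (x), 203 mm thick (y), 2662 mm tall, with a rectangular window opening cut through it. The opening is 846 mm wide and 1620 mm tall; its sill is at z = 784 mm and its near (−x) edge is 779 mm from the wall's −x end. The opening passes through the full wall thickness.


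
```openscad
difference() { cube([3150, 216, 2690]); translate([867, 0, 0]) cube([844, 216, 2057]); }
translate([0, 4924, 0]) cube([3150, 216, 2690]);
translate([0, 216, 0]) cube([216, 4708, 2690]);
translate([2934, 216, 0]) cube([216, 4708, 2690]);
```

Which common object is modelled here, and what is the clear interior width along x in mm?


A single room. The interior width is 2718 mm.

Four walls enclosing a rectangle with a door in the front wall — a room. Outside width 3150 minus two 216 mm walls gives 2718 mm.


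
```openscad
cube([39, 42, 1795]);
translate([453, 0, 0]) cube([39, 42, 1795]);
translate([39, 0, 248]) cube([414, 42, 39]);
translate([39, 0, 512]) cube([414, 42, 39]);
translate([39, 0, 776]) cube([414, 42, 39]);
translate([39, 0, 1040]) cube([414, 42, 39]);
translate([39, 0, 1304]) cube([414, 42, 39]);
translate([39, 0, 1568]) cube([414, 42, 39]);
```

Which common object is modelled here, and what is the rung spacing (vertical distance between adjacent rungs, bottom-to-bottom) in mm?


A ladder. The rung spacing is 264 mm.

Two tall 39×42 posts with 6 short bars between them — a ladder. Adjacent rungs sit at z = 248 and z = 512, so the spacing is 512 − 248 = 264 mm.


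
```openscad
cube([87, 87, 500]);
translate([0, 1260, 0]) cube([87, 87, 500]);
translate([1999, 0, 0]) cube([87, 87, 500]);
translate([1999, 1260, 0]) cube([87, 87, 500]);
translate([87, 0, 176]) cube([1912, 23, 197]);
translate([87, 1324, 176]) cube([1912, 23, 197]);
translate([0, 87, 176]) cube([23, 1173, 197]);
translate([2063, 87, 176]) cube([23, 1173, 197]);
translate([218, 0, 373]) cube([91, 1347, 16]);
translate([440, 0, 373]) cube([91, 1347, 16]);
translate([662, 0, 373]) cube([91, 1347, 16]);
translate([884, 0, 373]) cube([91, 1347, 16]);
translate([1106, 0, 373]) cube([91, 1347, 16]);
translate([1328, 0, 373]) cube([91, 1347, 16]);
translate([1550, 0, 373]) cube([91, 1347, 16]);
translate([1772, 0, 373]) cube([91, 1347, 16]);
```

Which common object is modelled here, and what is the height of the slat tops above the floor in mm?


A bed frame. The slat-top height is 389 mm.

Four posts, four rails, and a row of slats — a bed frame. Slats sit on the rails at z = 176 + 197 = 373; with slat thickness 16, the top is 389 mm.


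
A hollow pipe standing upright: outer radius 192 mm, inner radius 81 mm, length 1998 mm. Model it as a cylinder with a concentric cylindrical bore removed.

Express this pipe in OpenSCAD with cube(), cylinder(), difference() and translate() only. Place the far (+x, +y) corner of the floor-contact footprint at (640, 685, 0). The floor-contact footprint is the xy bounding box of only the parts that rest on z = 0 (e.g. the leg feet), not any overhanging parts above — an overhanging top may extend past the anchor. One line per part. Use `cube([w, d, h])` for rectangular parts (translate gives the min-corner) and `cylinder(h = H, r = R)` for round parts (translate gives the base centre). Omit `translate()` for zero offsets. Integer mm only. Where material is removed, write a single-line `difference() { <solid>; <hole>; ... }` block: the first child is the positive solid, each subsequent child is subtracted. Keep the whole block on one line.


difference() { translate([448, 493, 0]) cylinder(h = 1998, r = 192); translate([448, 493, 0]) cylinder(h = 1998, r = 81); }


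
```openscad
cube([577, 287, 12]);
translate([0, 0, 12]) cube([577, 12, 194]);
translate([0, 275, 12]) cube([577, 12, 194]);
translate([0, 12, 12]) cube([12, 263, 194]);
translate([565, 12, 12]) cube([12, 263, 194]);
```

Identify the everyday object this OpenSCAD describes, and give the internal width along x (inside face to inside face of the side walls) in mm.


An open box. The internal width is 553 mm.

A 577×287 base slab with four walls standing on it — an open box. The base is 577 mm wide and the walls are 12 mm thick, so the internal width is 577 − 2 × 12 = 553 mm.


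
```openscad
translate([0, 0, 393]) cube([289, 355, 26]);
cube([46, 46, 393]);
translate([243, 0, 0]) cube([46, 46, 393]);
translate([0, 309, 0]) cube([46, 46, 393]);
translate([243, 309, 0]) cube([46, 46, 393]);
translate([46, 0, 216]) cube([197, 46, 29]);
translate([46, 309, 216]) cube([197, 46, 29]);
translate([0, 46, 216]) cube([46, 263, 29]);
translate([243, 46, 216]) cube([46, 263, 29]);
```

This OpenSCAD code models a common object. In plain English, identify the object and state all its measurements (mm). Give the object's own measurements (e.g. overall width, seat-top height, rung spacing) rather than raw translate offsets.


A simple wooden stool: a rectangular seat 289 mm (x) by 355 mm (y), 26 mm thick, top face at z = 419 mm, on four square legs, each 46×46 mm in cross-section. The legs rest on z = 0, each flush with a corner of the seat. Four stretchers, 46 mm wide and 29 mm tall, connect adjacent legs with their undersides at z = 216 mm, each running between the inner faces of the legs it joins and aligned with the legs' outer faces on the other axis.


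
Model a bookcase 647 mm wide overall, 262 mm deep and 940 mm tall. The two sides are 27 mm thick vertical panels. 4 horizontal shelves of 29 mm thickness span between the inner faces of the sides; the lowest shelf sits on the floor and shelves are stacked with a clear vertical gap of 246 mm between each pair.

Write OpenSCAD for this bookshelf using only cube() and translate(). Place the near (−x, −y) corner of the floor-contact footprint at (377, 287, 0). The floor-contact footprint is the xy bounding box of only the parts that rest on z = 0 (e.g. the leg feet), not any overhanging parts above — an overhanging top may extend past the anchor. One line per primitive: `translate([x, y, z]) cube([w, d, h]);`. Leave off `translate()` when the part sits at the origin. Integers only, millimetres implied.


translate([377, 287, 0]) cube([27, 262, 940]);
translate([997, 287, 0]) cube([27, 262, 940]);
translate([404, 287, 0]) cube([593, 262, 29]);
translate([404, 287, 275]) cube([593, 262, 29]);
translate([404, 287, 550]) cube([593, 262, 29]);
translate([404, 287, 825]) cube([593, 262, 29]);


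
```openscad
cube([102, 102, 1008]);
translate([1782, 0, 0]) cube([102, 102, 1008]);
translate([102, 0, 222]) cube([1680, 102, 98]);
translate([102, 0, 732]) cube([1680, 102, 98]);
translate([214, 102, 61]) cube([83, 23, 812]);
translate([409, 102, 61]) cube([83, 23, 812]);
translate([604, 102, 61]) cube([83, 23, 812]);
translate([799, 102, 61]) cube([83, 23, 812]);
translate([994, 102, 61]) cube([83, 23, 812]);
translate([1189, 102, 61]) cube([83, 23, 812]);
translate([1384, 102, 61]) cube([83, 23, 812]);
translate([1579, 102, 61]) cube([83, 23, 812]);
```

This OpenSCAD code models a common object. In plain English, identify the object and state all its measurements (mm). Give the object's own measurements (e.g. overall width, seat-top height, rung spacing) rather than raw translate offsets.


A fence section. Two 102×102 mm posts, 1008 mm tall, stand on the floor with a clear span of 1680 mm between their inner faces. Two horizontal rails of 102×98 mm section span the gap between the posts with their undersides at z = 222 mm and z = 732 mm, flush with the posts' −y face. 8 pickets, each 83 mm wide, 23 mm thick and 812 mm tall, are fixed to the +y face of the rails with their bottoms at z = 61 mm, spaced across the span with a 112 mm gap after the −x post and between neighbouring pickets, with 120 mm left before the +x post.


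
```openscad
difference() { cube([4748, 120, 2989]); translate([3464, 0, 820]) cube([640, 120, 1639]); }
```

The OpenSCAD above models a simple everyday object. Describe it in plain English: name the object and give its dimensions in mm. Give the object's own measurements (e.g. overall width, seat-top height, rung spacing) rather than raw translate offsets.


A wall 4748 mm long (x), 120 mm thick (y), 2989 mm tall, with a rectangular window opening cut through it. The opening is 640 mm wide and 1639 mm tall; its sill is at z = 820 mm and its near (−x) edge is 3464 mm from the wall's −x end. The opening passes through the full wall thickness.


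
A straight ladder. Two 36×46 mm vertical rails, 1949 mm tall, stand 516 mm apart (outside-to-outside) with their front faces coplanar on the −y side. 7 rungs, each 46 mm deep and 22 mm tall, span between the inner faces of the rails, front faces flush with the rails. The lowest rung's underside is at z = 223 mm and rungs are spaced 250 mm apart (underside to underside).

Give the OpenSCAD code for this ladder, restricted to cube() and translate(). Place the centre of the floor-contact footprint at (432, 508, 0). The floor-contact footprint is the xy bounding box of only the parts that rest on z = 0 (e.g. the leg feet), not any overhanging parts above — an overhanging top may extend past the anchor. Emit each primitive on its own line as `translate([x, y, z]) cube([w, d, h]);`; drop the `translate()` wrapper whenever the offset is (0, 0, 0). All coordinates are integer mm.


translate([174, 485, 0]) cube([36, 46, 1949]);
translate([654, 485, 0]) cube([36, 46, 1949]);
translate([210, 485, 223]) cube([444, 46, 22]);
translate([210, 485, 473]) cube([444, 46, 22]);
translate([210, 485, 723]) cube([444, 46, 22]);
translate([210, 485, 973]) cube([444, 46, 22]);
translate([210, 485, 1223]) cube([444, 46, 22]);
translate([210, 485, 1473]) cube([444, 46, 22]);
translate([210, 485, 1723]) cube([444, 46, 22]);


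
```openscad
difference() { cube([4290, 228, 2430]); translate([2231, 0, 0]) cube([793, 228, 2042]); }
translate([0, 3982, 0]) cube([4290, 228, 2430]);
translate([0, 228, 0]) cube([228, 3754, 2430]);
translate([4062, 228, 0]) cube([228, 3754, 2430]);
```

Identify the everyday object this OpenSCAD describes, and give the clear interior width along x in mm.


A single room. The interior width is 3834 mm.

Four walls enclosing a rectangle with a door in the front wall — a room. Outside width 4290 minus two 228 mm walls gives 3834 mm.


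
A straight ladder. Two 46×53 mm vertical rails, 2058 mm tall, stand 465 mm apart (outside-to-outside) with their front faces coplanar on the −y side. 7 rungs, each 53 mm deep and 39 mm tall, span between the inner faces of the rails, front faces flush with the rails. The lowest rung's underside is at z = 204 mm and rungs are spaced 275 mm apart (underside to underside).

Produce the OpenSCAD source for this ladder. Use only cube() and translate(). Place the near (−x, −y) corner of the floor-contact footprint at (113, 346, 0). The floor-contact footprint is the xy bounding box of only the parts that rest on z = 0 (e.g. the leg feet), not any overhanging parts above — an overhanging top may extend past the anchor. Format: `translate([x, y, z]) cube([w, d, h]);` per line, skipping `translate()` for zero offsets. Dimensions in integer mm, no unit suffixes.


// rung span = 465 - 2*46 = 373
// rung[k] z = 204 + k*275
translate([113, 346, 0]) cube([46, 53, 2058]);
translate([532, 346, 0]) cube([46, 53, 2058]);
translate([159, 346, 204]) cube([373, 53, 39]);
translate([159, 346, 479]) cube([373, 53, 39]);
translate([159, 346, 754]) cube([373, 53, 39]);
translate([159, 346, 1029]) cube([373, 53, 39]);
translate([159, 346, 1304]) cube([373, 53, 39]);
translate([159, 346, 1579]) cube([373, 53, 39]);
translate([159, 346, 1854]) cube([373, 53, 39]);


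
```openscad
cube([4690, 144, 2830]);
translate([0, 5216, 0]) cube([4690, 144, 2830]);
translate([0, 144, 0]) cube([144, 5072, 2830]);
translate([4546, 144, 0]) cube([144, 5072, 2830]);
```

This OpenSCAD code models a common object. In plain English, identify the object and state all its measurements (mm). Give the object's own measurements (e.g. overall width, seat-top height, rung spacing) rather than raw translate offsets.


The wall frame of a small rectangular building: four walls, each 2830 mm tall and 144 mm thick, enclosing a footprint 4690 mm (x) by 5360 mm (y) outside-to-outside, with no floor or roof. The front and back walls (the −y and +y sides) span the full width; the two side walls fit between them.


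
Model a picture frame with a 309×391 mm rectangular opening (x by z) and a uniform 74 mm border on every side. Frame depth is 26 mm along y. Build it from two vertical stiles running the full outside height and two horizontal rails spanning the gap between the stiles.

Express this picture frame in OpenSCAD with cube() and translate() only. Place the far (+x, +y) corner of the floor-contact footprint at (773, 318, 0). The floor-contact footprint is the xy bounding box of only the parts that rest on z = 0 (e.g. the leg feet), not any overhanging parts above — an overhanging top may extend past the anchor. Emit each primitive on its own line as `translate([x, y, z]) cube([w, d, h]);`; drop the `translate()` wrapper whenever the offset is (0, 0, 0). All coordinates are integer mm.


translate([316, 292, 0]) cube([74, 26, 539]);
translate([699, 292, 0]) cube([74, 26, 539]);
translate([390, 292, 0]) cube([309, 26, 74]);
translate([390, 292, 465]) cube([309, 26, 74]);


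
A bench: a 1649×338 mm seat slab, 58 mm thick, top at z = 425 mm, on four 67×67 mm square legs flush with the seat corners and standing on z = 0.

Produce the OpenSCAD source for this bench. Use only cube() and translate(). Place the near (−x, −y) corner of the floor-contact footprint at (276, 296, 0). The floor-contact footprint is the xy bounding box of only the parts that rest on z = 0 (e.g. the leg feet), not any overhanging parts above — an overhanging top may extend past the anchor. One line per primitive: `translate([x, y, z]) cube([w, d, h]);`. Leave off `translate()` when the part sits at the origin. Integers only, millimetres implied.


translate([276, 296, 367]) cube([1649, 338, 58]);
translate([276, 296, 0]) cube([67, 67, 367]);
translate([276, 567, 0]) cube([67, 67, 367]);
translate([1858, 296, 0]) cube([67, 67, 367]);
translate([1858, 567, 0]) cube([67, 67, 367]);


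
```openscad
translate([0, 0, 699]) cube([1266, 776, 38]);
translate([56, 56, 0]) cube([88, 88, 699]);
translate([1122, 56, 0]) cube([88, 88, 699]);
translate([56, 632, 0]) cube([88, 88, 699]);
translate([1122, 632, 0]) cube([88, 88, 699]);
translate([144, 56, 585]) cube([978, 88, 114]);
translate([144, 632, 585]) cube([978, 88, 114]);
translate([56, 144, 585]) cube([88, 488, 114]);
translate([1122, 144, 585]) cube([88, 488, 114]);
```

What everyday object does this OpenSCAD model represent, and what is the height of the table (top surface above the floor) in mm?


A table. The table height is 737 mm.

A 1266×776×38 slab sits at z = 699 on four 88 mm square posts — a table. The top surface is at 699 + 38 = 737 mm.


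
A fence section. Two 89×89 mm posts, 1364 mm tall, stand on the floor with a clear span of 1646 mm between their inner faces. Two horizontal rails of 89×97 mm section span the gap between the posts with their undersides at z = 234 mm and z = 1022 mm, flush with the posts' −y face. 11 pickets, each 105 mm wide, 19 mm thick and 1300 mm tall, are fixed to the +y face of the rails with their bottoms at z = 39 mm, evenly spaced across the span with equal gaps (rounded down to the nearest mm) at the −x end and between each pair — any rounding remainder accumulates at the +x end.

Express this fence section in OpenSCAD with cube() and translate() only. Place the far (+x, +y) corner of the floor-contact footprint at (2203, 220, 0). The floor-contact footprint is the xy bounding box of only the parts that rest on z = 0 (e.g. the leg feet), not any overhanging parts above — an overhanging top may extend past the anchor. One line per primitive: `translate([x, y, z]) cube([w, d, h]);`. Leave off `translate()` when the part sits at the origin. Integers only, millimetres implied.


translate([379, 131, 0]) cube([89, 89, 1364]);
translate([2114, 131, 0]) cube([89, 89, 1364]);
translate([468, 131, 234]) cube([1646, 89, 97]);
translate([468, 131, 1022]) cube([1646, 89, 97]);
translate([508, 220, 39]) cube([105, 19, 1300]);
translate([653, 220, 39]) cube([105, 19, 1300]);
translate([798, 220, 39]) cube([105, 19, 1300]);
translate([943, 220, 39]) cube([105, 19, 1300]);
translate([1088, 220, 39]) cube([105, 19, 1300]);
translate([1233, 220, 39]) cube([105, 19, 1300]);
translate([1378, 220, 39]) cube([105, 19, 1300]);
translate([1523, 220, 39]) cube([105, 19, 1300]);
translate([1668, 220, 39]) cube([105, 19, 1300]);
translate([1813, 220, 39]) cube([105, 19, 1300]);
translate([1958, 220, 39]) cube([105, 19, 1300]);


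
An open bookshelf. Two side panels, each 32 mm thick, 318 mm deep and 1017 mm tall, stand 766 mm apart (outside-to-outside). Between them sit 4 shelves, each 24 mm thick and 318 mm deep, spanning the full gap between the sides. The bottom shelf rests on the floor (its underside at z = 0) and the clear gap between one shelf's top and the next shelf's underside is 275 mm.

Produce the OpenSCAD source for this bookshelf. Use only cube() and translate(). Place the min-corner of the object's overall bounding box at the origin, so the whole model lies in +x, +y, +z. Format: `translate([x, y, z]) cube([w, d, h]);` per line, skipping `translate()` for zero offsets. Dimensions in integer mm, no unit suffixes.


cube([32, 318, 1017]);
translate([734, 0, 0]) cube([32, 318, 1017]);
translate([32, 0, 0]) cube([702, 318, 24]);
translate([32, 0, 299]) cube([702, 318, 24]);
translate([32, 0, 598]) cube([702, 318, 24]);
translate([32, 0, 897]) cube([702, 318, 24]);


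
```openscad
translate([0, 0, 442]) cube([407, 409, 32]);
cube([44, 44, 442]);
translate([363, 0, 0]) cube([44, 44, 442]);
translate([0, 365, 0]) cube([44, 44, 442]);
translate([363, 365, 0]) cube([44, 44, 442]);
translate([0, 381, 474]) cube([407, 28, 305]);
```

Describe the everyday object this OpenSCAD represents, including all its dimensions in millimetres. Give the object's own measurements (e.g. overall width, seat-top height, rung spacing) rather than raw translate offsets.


A chair. The seat is a 407×409×32 mm slab with its top at z = 474 mm, on four 44×44 mm corner legs (flush with the seat edges, standing on z = 0). A flat backrest 28 mm thick, 305 mm tall, spans the full seat width and rises from the seat top along its +y edge, rear face flush with the rear of the seat.


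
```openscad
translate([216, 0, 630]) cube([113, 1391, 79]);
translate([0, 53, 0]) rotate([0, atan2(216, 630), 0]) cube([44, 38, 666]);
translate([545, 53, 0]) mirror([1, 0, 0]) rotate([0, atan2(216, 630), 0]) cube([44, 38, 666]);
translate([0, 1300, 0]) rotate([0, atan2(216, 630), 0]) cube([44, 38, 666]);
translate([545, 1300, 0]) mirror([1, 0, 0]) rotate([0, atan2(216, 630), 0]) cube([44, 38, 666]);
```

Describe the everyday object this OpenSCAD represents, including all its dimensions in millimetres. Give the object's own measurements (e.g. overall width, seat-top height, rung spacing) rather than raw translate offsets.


A sawhorse. A 113×1391×79 mm beam (x, y, z) sits on two A-frame leg pairs. Each pair is two raked legs of 44×38 mm section (38 mm along y) splaying symmetrically in x. Each leg rises 630 mm vertically over 216 mm of horizontal reach and is 666 mm long along its own axis. Every leg's outer bottom edge rests on the floor and its outer top edge meets a bottom edge of the beam — the left legs (tilting toward +x) meet the beam's −x bottom edge, the right legs (their mirror images, tilting toward −x) meet its +x bottom edge — so the leg tops tuck under the beam, the beam's underside is 630 mm above the floor, and the feet are 545 mm apart outside-to-outside with the beam centred between them. The two leg pairs are set in 53 mm from either end of the beam.


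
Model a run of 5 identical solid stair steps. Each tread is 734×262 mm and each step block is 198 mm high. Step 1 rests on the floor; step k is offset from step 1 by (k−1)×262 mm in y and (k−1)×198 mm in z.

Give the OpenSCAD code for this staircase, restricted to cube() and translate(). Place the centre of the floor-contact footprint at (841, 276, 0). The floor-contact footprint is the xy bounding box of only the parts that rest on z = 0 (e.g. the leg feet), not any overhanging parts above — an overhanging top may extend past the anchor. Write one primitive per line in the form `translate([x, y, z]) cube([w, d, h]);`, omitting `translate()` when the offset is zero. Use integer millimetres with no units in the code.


translate([474, 145, 0]) cube([734, 262, 198]);
translate([474, 407, 198]) cube([734, 262, 198]);
translate([474, 669, 396]) cube([734, 262, 198]);
translate([474, 931, 594]) cube([734, 262, 198]);
translate([474, 1193, 792]) cube([734, 262, 198]);


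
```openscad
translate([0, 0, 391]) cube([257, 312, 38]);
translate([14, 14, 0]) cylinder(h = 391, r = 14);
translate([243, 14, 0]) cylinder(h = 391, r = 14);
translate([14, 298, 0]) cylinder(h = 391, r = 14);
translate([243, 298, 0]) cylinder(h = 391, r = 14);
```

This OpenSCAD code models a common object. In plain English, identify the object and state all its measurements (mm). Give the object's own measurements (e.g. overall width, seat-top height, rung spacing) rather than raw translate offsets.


A four-legged stool. The seat is a 257×312×38 mm slab whose top surface is at z = 429 mm; four round legs, each 28 mm in diameter, run from the floor (z = 0) to the underside of the seat, each leg's axis is inset half a diameter from the nearest pair of seat edges (so the leg's bounding box is flush with the corner).


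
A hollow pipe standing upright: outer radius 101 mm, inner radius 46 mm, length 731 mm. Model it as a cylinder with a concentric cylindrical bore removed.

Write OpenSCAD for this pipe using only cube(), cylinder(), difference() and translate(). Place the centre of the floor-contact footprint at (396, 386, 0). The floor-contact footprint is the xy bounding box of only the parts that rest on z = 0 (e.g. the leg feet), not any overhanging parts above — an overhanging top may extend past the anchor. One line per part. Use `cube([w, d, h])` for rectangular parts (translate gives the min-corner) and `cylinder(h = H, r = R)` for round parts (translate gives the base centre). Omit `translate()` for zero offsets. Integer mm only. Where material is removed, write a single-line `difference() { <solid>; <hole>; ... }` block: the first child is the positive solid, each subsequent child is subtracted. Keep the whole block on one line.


difference() { translate([396, 386, 0]) cylinder(h = 731, r = 101); translate([396, 386, 0]) cylinder(h = 731, r = 46); }


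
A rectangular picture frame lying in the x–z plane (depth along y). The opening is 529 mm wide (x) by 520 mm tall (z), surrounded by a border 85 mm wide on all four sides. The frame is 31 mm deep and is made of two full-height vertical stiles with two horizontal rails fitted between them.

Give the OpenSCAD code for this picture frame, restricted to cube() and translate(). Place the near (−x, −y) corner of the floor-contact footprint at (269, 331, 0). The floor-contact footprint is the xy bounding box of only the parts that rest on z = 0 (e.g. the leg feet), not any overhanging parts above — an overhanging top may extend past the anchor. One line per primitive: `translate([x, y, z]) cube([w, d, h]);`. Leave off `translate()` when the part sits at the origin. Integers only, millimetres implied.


translate([269, 331, 0]) cube([85, 31, 690]);
translate([883, 331, 0]) cube([85, 31, 690]);
translate([354, 331, 0]) cube([529, 31, 85]);
translate([354, 331, 605]) cube([529, 31, 85]);


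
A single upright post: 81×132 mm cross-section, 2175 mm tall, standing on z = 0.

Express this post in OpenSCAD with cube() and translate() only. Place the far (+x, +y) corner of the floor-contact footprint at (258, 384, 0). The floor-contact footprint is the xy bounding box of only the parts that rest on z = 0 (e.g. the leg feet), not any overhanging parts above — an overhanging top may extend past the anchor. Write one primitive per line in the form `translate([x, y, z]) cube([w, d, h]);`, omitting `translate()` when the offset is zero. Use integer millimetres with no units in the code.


translate([177, 252, 0]) cube([81, 132, 2175]);


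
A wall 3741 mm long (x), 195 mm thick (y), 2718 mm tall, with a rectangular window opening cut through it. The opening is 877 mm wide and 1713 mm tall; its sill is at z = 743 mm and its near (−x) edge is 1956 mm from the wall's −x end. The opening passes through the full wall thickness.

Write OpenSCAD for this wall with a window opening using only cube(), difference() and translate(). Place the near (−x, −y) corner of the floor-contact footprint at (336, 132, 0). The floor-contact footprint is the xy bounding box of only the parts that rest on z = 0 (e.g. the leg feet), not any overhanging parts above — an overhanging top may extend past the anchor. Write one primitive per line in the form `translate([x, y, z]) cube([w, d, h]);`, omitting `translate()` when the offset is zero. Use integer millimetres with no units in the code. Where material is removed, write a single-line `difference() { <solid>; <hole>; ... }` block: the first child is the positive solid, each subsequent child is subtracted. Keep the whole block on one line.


difference() { translate([336, 132, 0]) cube([3741, 195, 2718]); translate([2292, 132, 743]) cube([877, 195, 1713]); }


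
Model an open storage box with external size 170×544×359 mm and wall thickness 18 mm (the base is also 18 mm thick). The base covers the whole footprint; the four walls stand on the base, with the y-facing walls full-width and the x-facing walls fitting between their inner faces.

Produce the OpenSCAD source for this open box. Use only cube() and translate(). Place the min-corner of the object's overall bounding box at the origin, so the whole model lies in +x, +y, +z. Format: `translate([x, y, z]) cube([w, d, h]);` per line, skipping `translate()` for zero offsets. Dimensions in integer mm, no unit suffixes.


cube([170, 544, 18]);
translate([0, 0, 18]) cube([170, 18, 341]);
translate([0, 526, 18]) cube([170, 18, 341]);
translate([0, 18, 18]) cube([18, 508, 341]);
translate([152, 18, 18]) cube([18, 508, 341]);


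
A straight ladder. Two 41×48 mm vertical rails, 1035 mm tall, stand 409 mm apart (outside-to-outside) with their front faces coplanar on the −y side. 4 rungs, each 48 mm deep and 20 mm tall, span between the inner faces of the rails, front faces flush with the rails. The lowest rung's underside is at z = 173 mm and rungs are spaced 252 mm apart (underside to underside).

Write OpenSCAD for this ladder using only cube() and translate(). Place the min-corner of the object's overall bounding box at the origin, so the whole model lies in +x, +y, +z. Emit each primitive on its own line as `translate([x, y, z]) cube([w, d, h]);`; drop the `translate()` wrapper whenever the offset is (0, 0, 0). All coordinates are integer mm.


cube([41, 48, 1035]);
translate([368, 0, 0]) cube([41, 48, 1035]);
translate([41, 0, 173]) cube([327, 48, 20]);
translate([41, 0, 425]) cube([327, 48, 20]);
translate([41, 0, 677]) cube([327, 48, 20]);
translate([41, 0, 929]) cube([327, 48, 20]);


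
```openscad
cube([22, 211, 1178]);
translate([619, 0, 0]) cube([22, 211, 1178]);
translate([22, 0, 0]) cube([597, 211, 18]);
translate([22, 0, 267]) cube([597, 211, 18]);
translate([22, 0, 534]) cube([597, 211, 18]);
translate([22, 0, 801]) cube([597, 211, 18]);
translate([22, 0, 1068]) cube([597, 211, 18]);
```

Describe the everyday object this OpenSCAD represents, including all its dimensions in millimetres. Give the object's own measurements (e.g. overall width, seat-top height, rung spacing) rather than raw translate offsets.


An open bookshelf. Two side panels, each 22 mm thick, 211 mm deep and 1178 mm tall, stand 641 mm apart (outside-to-outside). Between them sit 5 shelves, each 18 mm thick and 211 mm deep, spanning the full gap between the sides. The bottom shelf rests on the floor (its underside at z = 0) and the clear gap between one shelf's top and the next shelf's underside is 249 mm.


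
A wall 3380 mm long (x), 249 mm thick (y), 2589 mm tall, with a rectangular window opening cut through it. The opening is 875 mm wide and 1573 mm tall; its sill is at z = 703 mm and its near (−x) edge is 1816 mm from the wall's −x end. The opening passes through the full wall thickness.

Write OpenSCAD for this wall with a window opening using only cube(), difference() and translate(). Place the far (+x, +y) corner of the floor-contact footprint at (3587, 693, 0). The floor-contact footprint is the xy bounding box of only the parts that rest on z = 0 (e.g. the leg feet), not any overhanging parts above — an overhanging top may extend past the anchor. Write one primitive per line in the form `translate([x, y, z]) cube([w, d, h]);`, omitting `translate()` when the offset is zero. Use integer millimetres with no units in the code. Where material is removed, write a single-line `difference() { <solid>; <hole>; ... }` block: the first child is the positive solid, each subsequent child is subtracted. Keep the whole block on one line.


difference() { translate([207, 444, 0]) cube([3380, 249, 2589]); translate([2023, 444, 703]) cube([875, 249, 1573]); }


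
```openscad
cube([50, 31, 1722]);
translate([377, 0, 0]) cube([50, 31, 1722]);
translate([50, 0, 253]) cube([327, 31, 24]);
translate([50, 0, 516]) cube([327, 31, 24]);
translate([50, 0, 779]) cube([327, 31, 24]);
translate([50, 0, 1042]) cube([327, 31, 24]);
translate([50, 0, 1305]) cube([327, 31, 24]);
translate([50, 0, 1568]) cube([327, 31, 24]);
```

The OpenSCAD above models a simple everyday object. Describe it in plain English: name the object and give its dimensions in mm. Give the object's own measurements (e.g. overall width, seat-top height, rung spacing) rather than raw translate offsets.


A straight ladder. Two 50×31 mm vertical rails, 1722 mm tall, stand 427 mm apart (outside-to-outside) with their front faces coplanar on the −y side. 6 rungs, each 31 mm deep and 24 mm tall, span between the inner faces of the rails, front faces flush with the rails. The lowest rung's underside is at z = 253 mm and rungs are spaced 263 mm apart (underside to underside).


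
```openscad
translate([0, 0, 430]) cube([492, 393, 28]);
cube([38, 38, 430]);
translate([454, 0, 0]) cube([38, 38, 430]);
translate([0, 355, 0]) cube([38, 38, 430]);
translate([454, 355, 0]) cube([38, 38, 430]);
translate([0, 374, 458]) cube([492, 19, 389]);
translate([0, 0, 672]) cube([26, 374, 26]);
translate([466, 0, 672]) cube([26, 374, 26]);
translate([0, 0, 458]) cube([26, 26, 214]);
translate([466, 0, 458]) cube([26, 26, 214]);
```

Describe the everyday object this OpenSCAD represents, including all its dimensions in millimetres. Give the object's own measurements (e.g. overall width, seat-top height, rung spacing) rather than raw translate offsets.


A chair. The seat is a 492×393×28 mm slab with its top at z = 458 mm, on four 38×38 mm corner legs (flush with the seat edges, standing on z = 0). A flat backrest 19 mm thick, 389 mm tall, spans the full seat width and rises from the seat top along its +y edge, rear face flush with the rear of the seat. Two armrests of 26×26 mm section run along each side from the seat's front edge to the front of the backrest, top faces 240 mm above the seat top and outer faces flush with the seat's x-edges; a 26×26 mm post under the front of each armrest stands on the seat at the front corner.


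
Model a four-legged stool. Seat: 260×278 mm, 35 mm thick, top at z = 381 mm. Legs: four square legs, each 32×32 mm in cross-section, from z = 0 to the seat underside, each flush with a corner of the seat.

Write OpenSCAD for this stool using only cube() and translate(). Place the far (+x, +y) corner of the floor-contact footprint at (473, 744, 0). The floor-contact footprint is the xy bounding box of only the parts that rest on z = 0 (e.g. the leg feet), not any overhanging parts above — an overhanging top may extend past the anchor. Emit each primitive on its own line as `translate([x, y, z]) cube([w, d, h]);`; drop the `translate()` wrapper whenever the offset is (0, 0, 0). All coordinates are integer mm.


translate([213, 466, 346]) cube([260, 278, 35]);
translate([213, 466, 0]) cube([32, 32, 346]);
translate([441, 466, 0]) cube([32, 32, 346]);
translate([213, 712, 0]) cube([32, 32, 346]);
translate([441, 712, 0]) cube([32, 32, 346]);


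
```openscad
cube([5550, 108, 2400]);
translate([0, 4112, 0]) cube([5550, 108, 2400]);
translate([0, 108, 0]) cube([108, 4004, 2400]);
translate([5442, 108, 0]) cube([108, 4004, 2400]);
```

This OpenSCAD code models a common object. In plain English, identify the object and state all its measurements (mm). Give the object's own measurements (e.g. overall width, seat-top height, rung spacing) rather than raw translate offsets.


The wall frame of a small rectangular building: four walls, each 2400 mm tall and 108 mm thick, enclosing a footprint 5550 mm (x) by 4220 mm (y) outside-to-outside, with no floor or roof. The front and back walls (the −y and +y sides) span the full width; the two side walls fit between them.


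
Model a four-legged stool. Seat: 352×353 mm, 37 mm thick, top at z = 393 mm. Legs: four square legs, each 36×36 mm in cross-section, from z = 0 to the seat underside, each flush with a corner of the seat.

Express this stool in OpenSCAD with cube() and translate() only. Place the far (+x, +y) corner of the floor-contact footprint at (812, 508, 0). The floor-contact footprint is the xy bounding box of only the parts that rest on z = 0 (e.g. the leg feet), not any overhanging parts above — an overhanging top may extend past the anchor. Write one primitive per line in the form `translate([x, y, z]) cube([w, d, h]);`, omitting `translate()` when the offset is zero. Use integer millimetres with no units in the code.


// leg_h = 393 - 37 = 356
translate([460, 155, 356]) cube([352, 353, 37]);
translate([460, 155, 0]) cube([36, 36, 356]);
translate([776, 155, 0]) cube([36, 36, 356]);
translate([460, 472, 0]) cube([36, 36, 356]);
translate([776, 472, 0]) cube([36, 36, 356]);


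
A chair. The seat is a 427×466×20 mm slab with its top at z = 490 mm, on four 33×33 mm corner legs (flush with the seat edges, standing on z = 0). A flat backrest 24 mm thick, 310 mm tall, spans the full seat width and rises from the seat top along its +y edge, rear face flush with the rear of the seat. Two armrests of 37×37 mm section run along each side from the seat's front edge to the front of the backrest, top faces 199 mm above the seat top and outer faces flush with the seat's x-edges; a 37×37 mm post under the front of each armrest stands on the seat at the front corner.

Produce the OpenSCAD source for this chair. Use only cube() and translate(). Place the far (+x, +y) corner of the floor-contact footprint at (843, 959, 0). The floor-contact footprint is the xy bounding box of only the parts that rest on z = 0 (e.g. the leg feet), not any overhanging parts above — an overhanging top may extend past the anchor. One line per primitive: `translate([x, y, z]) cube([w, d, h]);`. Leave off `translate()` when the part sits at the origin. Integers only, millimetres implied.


translate([416, 493, 470]) cube([427, 466, 20]);
translate([416, 493, 0]) cube([33, 33, 470]);
translate([810, 493, 0]) cube([33, 33, 470]);
translate([416, 926, 0]) cube([33, 33, 470]);
translate([810, 926, 0]) cube([33, 33, 470]);
translate([416, 935, 490]) cube([427, 24, 310]);
translate([416, 493, 652]) cube([37, 442, 37]);
translate([806, 493, 652]) cube([37, 442, 37]);
translate([416, 493, 490]) cube([37, 37, 162]);
translate([806, 493, 490]) cube([37, 37, 162]);
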